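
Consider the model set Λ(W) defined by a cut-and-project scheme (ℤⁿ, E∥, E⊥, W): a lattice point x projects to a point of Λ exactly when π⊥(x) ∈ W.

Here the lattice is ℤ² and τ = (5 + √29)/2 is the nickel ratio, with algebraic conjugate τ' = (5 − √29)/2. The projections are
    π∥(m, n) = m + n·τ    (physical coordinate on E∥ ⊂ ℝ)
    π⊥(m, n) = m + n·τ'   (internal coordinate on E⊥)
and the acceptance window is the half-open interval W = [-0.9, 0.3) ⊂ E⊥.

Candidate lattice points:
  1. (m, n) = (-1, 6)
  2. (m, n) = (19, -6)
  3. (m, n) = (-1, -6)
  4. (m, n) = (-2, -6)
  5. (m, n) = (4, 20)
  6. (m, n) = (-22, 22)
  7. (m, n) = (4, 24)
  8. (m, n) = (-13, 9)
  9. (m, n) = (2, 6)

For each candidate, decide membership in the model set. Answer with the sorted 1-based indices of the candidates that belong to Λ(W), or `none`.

3, 4, 5, 7

Compute τ' = (5−√29)/2 = -0.192582, so π⊥(m,n) = m -0.192582·n.
#1 (-1,6): internal coord -1 + (6)·τ' = -2.155494; -2.155494 ∉ [-0.9, 0.3) → out
#2 (19,-6): internal coord 19 + (-6)·τ' = +20.155494; +20.155494 ∉ [-0.9, 0.3) → out
#3 (-1,-6): internal coord -1 + (-6)·τ' = +0.155494; +0.155494 ∈ [-0.9, 0.3) → IN Λ
#4 (-2,-6): internal coord -2 + (-6)·τ' = -0.844506; -0.844506 ∈ [-0.9, 0.3) → IN Λ
#5 (4,20): internal coord 4 + (20)·τ' = +0.148352; +0.148352 ∈ [-0.9, 0.3) → IN Λ
#6 (-22,22): internal coord -22 + (22)·τ' = -26.236813; -26.236813 ∉ [-0.9, 0.3) → out
#7 (4,24): internal coord 4 + (24)·τ' = -0.621978; -0.621978 ∈ [-0.9, 0.3) → IN Λ
#8 (-13,9): internal coord -13 + (9)·τ' = -14.733242; -14.733242 ∉ [-0.9, 0.3) → out
#9 (2,6): internal coord 2 + (6)·τ' = +0.844506; +0.844506 ∉ [-0.9, 0.3) → out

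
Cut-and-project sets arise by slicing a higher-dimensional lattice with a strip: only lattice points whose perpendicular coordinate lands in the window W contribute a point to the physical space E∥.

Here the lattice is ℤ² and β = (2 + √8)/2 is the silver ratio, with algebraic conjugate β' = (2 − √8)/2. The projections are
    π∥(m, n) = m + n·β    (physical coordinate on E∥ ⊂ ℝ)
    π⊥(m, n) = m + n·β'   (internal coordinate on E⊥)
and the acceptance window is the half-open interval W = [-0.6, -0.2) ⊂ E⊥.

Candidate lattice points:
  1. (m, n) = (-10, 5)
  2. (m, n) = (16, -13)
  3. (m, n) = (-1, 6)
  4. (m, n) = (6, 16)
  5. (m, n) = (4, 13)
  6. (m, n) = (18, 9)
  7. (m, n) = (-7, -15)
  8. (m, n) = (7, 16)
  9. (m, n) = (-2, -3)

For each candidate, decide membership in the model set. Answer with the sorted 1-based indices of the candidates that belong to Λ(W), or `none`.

Compute β' = (2−√8)/2 = -0.41421, so π⊥(m,n) = m -0.41421·n.
[1] lift (-10,5): star map gives -12.07107; window check -0.6 ≤ -12.07107 < -0.2 is false → out
[2] lift (16,-13): star map gives 21.38478; window check -0.6 ≤ 21.38478 < -0.2 is false → out
[3] lift (-1,6): star map gives -3.48528; window check -0.6 ≤ -3.48528 < -0.2 is false → out
[4] lift (6,16): star map gives -0.62742; window check -0.6 ≤ -0.62742 < -0.2 is false → out
[5] lift (4,13): star map gives -1.38478; window check -0.6 ≤ -1.38478 < -0.2 is false → out
[6] lift (18,9): star map gives 14.27208; window check -0.6 ≤ 14.27208 < -0.2 is false → out
[7] lift (-7,-15): star map gives -0.78680; window check -0.6 ≤ -0.78680 < -0.2 is false → out
[8] lift (7,16): star map gives 0.37258; window check -0.6 ≤ 0.37258 < -0.2 is false → out
[9] lift (-2,-3): star map gives -0.75736; window check -0.6 ≤ -0.75736 < -0.2 is false → out

none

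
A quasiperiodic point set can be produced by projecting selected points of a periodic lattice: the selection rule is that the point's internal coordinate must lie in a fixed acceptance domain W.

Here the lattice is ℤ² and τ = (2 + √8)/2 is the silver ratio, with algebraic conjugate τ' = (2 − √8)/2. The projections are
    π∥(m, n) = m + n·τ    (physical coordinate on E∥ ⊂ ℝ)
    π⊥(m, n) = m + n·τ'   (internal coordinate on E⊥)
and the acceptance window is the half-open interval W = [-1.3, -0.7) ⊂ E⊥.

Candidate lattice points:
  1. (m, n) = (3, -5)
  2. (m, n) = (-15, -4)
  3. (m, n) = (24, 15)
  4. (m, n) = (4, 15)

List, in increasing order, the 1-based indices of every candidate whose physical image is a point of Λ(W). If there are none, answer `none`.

none

Numerically τ ≈ 2.4142 and τ' = −1/τ ≈ -0.4142.
#1 (3,-5): internal coord 3 + (-5)·τ' = +5.0711; +5.0711 ∉ [-1.3, -0.7) → out
#2 (-15,-4): internal coord -15 + (-4)·τ' = -13.3431; -13.3431 ∉ [-1.3, -0.7) → out
#3 (24,15): internal coord 24 + (15)·τ' = +17.7868; +17.7868 ∉ [-1.3, -0.7) → out
#4 (4,15): internal coord 4 + (15)·τ' = -2.2132; -2.2132 ∉ [-1.3, -0.7) → out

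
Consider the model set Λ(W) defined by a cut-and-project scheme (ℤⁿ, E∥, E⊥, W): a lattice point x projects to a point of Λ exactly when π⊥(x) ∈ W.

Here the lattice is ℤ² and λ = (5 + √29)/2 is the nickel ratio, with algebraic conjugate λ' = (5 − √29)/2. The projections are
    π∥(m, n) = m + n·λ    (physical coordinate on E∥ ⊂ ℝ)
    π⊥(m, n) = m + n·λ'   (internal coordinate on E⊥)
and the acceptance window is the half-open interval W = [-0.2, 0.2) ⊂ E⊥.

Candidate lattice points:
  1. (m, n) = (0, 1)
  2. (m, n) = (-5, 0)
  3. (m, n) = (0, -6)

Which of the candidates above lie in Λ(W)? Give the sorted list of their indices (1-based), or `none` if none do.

1

λ' = (5−√29)/2 ≈ -0.192582.
candidate 1: (m,n)=(0,1) → π∥ = 0+1·λ ≈ 5.192582, π⊥ = 0+1·λ' ≈ -0.192582 ∈ [-0.2, 0.2) ⇒ IN Λ
candidate 2: (m,n)=(-5,0) → π∥ = -5+0·λ ≈ -5.000000, π⊥ = -5+0·λ' ≈ -5.000000 ∉ [-0.2, 0.2) ⇒ out
candidate 3: (m,n)=(0,-6) → π∥ = 0-6·λ ≈ -31.155494, π⊥ = 0-6·λ' ≈ 1.155494 ∉ [-0.2, 0.2) ⇒ out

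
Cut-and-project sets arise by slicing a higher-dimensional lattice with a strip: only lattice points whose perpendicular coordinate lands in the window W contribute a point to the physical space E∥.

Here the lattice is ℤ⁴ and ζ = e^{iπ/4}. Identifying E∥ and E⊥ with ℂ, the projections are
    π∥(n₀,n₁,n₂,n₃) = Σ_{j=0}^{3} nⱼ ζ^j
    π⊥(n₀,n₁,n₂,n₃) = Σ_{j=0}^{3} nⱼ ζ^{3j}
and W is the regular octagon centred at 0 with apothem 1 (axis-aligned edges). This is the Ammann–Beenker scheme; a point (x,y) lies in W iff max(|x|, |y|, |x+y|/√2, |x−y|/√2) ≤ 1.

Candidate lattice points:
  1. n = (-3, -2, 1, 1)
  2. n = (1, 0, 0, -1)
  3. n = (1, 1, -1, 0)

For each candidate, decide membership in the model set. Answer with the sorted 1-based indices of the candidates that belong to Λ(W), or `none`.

With ζ = e^{iπ/4} the internal vectors are ζ^0,ζ^3,ζ^6,ζ^9.
#1 (-3, -2, 1, 1): internal (-0.8787, -1.7071); octagon support 1.8284 vs apothem 1 → ∉ W
#2 (1, 0, 0, -1): internal (0.2929, -0.7071); octagon support 0.7071 vs apothem 1 → ∈ W
#3 (1, 1, -1, 0): internal (0.2929, 1.7071); octagon support 1.7071 vs apothem 1 → ∉ W

2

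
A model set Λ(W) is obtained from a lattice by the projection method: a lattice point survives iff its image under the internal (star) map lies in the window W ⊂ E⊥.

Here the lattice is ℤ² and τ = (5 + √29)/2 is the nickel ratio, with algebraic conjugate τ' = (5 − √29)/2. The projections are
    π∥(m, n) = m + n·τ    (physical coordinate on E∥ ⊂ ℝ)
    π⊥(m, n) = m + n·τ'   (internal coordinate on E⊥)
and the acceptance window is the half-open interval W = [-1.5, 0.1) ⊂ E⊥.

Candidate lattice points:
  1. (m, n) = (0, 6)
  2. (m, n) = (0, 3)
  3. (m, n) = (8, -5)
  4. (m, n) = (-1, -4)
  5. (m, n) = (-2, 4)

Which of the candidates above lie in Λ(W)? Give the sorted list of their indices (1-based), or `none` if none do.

1, 2, 4

τ' = (5−√29)/2 ≈ -0.19258.
candidate 1: (m,n)=(0,6) → π∥ = 0+6·τ ≈ 31.15549, π⊥ = 0+6·τ' ≈ -1.15549 ∈ [-1.5, 0.1) ⇒ IN Λ
candidate 2: (m,n)=(0,3) → π∥ = 0+3·τ ≈ 15.57775, π⊥ = 0+3·τ' ≈ -0.57775 ∈ [-1.5, 0.1) ⇒ IN Λ
candidate 3: (m,n)=(8,-5) → π∥ = 8-5·τ ≈ -17.96291, π⊥ = 8-5·τ' ≈ 8.96291 ∉ [-1.5, 0.1) ⇒ out
candidate 4: (m,n)=(-1,-4) → π∥ = -1-4·τ ≈ -21.77033, π⊥ = -1-4·τ' ≈ -0.22967 ∈ [-1.5, 0.1) ⇒ IN Λ
candidate 5: (m,n)=(-2,4) → π∥ = -2+4·τ ≈ 18.77033, π⊥ = -2+4·τ' ≈ -2.77033 ∉ [-1.5, 0.1) ⇒ out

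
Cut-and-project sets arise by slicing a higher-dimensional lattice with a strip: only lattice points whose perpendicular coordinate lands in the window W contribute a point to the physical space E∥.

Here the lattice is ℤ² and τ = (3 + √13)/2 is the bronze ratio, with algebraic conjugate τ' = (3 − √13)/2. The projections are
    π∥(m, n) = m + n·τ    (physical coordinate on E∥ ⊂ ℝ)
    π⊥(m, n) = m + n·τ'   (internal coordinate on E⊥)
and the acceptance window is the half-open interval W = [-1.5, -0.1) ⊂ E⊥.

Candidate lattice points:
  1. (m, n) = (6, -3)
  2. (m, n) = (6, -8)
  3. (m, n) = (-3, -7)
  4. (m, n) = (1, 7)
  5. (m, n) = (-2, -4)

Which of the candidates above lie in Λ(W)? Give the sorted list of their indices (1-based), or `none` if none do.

Compute τ' = (3−√13)/2 = -0.302776, so π⊥(m,n) = m -0.302776·n.
#1 (6,-3): internal coord 6 + (-3)·τ' = +6.908327; +6.908327 ∉ [-1.5, -0.1) → out
#2 (6,-8): internal coord 6 + (-8)·τ' = +8.422205; +8.422205 ∉ [-1.5, -0.1) → out
#3 (-3,-7): internal coord -3 + (-7)·τ' = -0.880571; -0.880571 ∈ [-1.5, -0.1) → IN Λ
#4 (1,7): internal coord 1 + (7)·τ' = -1.119429; -1.119429 ∈ [-1.5, -0.1) → IN Λ
#5 (-2,-4): internal coord -2 + (-4)·τ' = -0.788897; -0.788897 ∈ [-1.5, -0.1) → IN Λ

3, 4, 5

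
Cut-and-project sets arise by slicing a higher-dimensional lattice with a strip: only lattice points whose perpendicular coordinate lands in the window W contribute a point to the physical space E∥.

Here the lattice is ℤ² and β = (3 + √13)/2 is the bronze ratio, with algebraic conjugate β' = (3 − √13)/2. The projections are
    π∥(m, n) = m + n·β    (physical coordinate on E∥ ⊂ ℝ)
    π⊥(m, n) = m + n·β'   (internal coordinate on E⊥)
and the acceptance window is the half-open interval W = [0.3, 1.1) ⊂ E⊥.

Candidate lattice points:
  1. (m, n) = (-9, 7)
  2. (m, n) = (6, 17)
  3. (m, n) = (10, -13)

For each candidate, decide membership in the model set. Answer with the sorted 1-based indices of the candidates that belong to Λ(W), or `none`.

β' = (3−√13)/2 ≈ -0.3028.
#1 (-9,7): internal coord -9 + (7)·β' = -11.1194; -11.1194 ∉ [0.3, 1.1) → out
#2 (6,17): internal coord 6 + (17)·β' = +0.8528; +0.8528 ∈ [0.3, 1.1) → IN Λ
#3 (10,-13): internal coord 10 + (-13)·β' = +13.9361; +13.9361 ∉ [0.3, 1.1) → out

2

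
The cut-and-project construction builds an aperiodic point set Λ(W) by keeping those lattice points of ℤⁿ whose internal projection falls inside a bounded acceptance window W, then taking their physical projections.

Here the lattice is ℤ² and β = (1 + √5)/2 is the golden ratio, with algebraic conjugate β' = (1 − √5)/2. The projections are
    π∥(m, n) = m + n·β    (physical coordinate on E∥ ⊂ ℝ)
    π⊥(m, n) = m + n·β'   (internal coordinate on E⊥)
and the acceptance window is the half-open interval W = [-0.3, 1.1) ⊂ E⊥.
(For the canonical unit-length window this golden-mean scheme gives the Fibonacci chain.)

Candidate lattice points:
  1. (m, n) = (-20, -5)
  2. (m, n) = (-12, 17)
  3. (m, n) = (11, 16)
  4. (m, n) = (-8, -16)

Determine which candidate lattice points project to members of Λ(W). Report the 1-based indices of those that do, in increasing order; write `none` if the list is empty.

none

Numerically β ≈ 1.6180 and β' = −1/β ≈ -0.6180.
[1] lift (-20,-5): star map gives -16.9098; window check -0.3 ≤ -16.9098 < 1.1 is false → out
[2] lift (-12,17): star map gives -22.5066; window check -0.3 ≤ -22.5066 < 1.1 is false → out
[3] lift (11,16): star map gives 1.1115; window check -0.3 ≤ 1.1115 < 1.1 is false → out
[4] lift (-8,-16): star map gives 1.8885; window check -0.3 ≤ 1.8885 < 1.1 is false → out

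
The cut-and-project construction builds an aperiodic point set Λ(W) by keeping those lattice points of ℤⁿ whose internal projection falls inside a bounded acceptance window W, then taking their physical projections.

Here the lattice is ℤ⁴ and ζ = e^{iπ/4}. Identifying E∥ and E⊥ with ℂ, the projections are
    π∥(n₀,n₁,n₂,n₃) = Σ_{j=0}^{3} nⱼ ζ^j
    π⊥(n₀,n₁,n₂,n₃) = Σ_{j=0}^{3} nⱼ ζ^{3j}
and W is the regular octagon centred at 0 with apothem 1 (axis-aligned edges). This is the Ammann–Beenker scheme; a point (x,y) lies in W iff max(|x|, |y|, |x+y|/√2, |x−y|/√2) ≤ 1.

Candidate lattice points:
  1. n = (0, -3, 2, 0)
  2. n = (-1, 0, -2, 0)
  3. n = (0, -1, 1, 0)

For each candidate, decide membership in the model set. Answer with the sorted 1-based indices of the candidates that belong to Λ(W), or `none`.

none

With ζ = e^{iπ/4} the internal vectors are ζ^0,ζ^3,ζ^6,ζ^9.
candidate 1: n = (0, -3, 2, 0) → π⊥ ≈ (+2.12132, -4.12132); max(|x|,|y|,|x±y|/√2) = 4.41421 > 1 ⇒ ∉ W
candidate 2: n = (-1, 0, -2, 0) → π⊥ ≈ (-1.00000, +2.00000); max(|x|,|y|,|x±y|/√2) = 2.12132 > 1 ⇒ ∉ W
candidate 3: n = (0, -1, 1, 0) → π⊥ ≈ (+0.70711, -1.70711); max(|x|,|y|,|x±y|/√2) = 1.70711 > 1 ⇒ ∉ W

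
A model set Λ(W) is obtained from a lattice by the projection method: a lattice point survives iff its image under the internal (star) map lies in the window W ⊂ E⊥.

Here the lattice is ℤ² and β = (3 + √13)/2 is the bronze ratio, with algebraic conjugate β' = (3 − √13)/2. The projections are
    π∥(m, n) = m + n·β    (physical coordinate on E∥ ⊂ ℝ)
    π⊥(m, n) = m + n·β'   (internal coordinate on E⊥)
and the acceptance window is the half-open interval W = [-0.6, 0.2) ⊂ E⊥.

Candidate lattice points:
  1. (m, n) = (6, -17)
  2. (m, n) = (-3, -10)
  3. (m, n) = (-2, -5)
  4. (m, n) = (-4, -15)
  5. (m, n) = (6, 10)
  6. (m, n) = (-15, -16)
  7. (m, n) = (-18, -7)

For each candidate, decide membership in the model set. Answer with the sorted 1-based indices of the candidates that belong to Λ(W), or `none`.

2, 3

β' = (3−√13)/2 ≈ -0.302776.
candidate 1: (m,n)=(6,-17) → π∥ = 6-17·β ≈ -50.147186, π⊥ = 6-17·β' ≈ 11.147186 ∉ [-0.6, 0.2) ⇒ out
candidate 2: (m,n)=(-3,-10) → π∥ = -3-10·β ≈ -36.027756, π⊥ = -3-10·β' ≈ 0.027756 ∈ [-0.6, 0.2) ⇒ IN Λ
candidate 3: (m,n)=(-2,-5) → π∥ = -2-5·β ≈ -18.513878, π⊥ = -2-5·β' ≈ -0.486122 ∈ [-0.6, 0.2) ⇒ IN Λ
candidate 4: (m,n)=(-4,-15) → π∥ = -4-15·β ≈ -53.541635, π⊥ = -4-15·β' ≈ 0.541635 ∉ [-0.6, 0.2) ⇒ out
candidate 5: (m,n)=(6,10) → π∥ = 6+10·β ≈ 39.027756, π⊥ = 6+10·β' ≈ 2.972244 ∉ [-0.6, 0.2) ⇒ out
candidate 6: (m,n)=(-15,-16) → π∥ = -15-16·β ≈ -67.844410, π⊥ = -15-16·β' ≈ -10.155590 ∉ [-0.6, 0.2) ⇒ out
candidate 7: (m,n)=(-18,-7) → π∥ = -18-7·β ≈ -41.119429, π⊥ = -18-7·β' ≈ -15.880571 ∉ [-0.6, 0.2) ⇒ out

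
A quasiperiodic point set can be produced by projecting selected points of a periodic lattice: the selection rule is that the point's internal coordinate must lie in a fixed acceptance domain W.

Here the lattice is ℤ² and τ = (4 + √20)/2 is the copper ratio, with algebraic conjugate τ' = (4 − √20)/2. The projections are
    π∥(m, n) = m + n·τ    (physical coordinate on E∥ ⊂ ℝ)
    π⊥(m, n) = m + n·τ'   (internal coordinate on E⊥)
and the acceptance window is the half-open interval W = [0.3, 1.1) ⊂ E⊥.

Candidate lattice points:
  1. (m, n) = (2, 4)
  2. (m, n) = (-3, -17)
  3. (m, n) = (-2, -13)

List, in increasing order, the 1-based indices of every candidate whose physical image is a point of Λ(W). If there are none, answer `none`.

1, 2, 3

Numerically τ ≈ 4.23607 and τ' = −1/τ ≈ -0.23607.
candidate 1: (m,n)=(2,4) → π∥ = 2+4·τ ≈ 18.94427, π⊥ = 2+4·τ' ≈ 1.05573 ∈ [0.3, 1.1) ⇒ IN Λ
candidate 2: (m,n)=(-3,-17) → π∥ = -3-17·τ ≈ -75.01316, π⊥ = -3-17·τ' ≈ 1.01316 ∈ [0.3, 1.1) ⇒ IN Λ
candidate 3: (m,n)=(-2,-13) → π∥ = -2-13·τ ≈ -57.06888, π⊥ = -2-13·τ' ≈ 1.06888 ∈ [0.3, 1.1) ⇒ IN Λ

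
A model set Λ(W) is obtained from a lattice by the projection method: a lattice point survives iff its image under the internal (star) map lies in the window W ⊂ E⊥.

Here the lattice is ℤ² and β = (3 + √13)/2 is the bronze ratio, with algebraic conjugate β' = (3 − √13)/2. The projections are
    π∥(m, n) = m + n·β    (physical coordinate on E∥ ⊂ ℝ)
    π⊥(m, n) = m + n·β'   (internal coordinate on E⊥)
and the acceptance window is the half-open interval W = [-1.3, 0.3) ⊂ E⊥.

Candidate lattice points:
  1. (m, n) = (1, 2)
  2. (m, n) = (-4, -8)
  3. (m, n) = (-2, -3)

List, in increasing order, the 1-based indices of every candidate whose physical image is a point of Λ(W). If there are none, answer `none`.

3

Numerically β ≈ 3.3028 and β' = −1/β ≈ -0.3028.
candidate 1: (m,n)=(1,2) → π∥ = 1+2·β ≈ 7.6056, π⊥ = 1+2·β' ≈ 0.3944 ∉ [-1.3, 0.3) ⇒ out
candidate 2: (m,n)=(-4,-8) → π∥ = -4-8·β ≈ -30.4222, π⊥ = -4-8·β' ≈ -1.5778 ∉ [-1.3, 0.3) ⇒ out
candidate 3: (m,n)=(-2,-3) → π∥ = -2-3·β ≈ -11.9083, π⊥ = -2-3·β' ≈ -1.0917 ∈ [-1.3, 0.3) ⇒ IN Λ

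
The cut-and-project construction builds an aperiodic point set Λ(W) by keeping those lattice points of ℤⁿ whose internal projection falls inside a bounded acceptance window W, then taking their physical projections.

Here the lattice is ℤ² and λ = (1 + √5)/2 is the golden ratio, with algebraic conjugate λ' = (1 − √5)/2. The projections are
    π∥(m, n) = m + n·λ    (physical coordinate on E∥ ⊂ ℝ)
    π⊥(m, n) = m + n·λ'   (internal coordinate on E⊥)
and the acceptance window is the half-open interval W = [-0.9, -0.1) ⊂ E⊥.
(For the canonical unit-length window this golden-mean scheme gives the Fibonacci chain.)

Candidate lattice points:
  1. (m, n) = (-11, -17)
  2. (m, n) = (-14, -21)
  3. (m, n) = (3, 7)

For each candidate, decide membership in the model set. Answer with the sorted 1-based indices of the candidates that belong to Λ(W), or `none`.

Numerically λ ≈ 1.6180 and λ' = −1/λ ≈ -0.6180.
candidate 1: (m,n)=(-11,-17) → π∥ = -11-17·λ ≈ -38.5066, π⊥ = -11-17·λ' ≈ -0.4934 ∈ [-0.9, -0.1) ⇒ IN Λ
candidate 2: (m,n)=(-14,-21) → π∥ = -14-21·λ ≈ -47.9787, π⊥ = -14-21·λ' ≈ -1.0213 ∉ [-0.9, -0.1) ⇒ out
candidate 3: (m,n)=(3,7) → π∥ = 3+7·λ ≈ 14.3262, π⊥ = 3+7·λ' ≈ -1.3262 ∉ [-0.9, -0.1) ⇒ out

1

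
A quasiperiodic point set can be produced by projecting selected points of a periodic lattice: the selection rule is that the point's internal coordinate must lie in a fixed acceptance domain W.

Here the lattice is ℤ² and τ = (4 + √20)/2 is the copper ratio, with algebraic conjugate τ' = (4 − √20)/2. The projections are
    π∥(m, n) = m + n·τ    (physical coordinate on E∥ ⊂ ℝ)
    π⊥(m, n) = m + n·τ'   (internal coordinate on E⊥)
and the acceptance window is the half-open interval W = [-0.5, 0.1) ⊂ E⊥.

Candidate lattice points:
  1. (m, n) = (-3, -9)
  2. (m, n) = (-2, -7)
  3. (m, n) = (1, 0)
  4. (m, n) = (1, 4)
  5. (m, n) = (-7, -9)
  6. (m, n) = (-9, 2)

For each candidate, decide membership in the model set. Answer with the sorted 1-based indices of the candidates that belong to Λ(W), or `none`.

Numerically τ ≈ 4.23607 and τ' = −1/τ ≈ -0.23607.
#1 (-3,-9): internal coord -3 + (-9)·τ' = -0.87539; -0.87539 ∉ [-0.5, 0.1) → out
#2 (-2,-7): internal coord -2 + (-7)·τ' = -0.34752; -0.34752 ∈ [-0.5, 0.1) → IN Λ
#3 (1,0): internal coord 1 + (0)·τ' = +1.00000; +1.00000 ∉ [-0.5, 0.1) → out
#4 (1,4): internal coord 1 + (4)·τ' = +0.05573; +0.05573 ∈ [-0.5, 0.1) → IN Λ
#5 (-7,-9): internal coord -7 + (-9)·τ' = -4.87539; -4.87539 ∉ [-0.5, 0.1) → out
#6 (-9,2): internal coord -9 + (2)·τ' = -9.47214; -9.47214 ∉ [-0.5, 0.1) → out

2, 4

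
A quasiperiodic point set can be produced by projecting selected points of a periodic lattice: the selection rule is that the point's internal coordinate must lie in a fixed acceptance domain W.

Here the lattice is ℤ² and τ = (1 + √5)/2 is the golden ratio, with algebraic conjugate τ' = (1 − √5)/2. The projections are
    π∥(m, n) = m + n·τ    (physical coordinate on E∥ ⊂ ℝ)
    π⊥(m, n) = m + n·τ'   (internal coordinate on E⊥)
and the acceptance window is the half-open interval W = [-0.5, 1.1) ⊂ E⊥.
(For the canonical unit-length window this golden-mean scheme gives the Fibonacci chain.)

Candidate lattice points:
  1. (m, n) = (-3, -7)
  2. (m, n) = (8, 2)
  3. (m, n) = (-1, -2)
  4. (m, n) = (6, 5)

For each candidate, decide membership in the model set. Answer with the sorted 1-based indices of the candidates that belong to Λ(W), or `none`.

3

Compute τ' = (1−√5)/2 = -0.618034, so π⊥(m,n) = m -0.618034·n.
candidate 1: (m,n)=(-3,-7) → π∥ = -3-7·τ ≈ -14.326238, π⊥ = -3-7·τ' ≈ 1.326238 ∉ [-0.5, 1.1) ⇒ out
candidate 2: (m,n)=(8,2) → π∥ = 8+2·τ ≈ 11.236068, π⊥ = 8+2·τ' ≈ 6.763932 ∉ [-0.5, 1.1) ⇒ out
candidate 3: (m,n)=(-1,-2) → π∥ = -1-2·τ ≈ -4.236068, π⊥ = -1-2·τ' ≈ 0.236068 ∈ [-0.5, 1.1) ⇒ IN Λ
candidate 4: (m,n)=(6,5) → π∥ = 6+5·τ ≈ 14.090170, π⊥ = 6+5·τ' ≈ 2.909830 ∉ [-0.5, 1.1) ⇒ out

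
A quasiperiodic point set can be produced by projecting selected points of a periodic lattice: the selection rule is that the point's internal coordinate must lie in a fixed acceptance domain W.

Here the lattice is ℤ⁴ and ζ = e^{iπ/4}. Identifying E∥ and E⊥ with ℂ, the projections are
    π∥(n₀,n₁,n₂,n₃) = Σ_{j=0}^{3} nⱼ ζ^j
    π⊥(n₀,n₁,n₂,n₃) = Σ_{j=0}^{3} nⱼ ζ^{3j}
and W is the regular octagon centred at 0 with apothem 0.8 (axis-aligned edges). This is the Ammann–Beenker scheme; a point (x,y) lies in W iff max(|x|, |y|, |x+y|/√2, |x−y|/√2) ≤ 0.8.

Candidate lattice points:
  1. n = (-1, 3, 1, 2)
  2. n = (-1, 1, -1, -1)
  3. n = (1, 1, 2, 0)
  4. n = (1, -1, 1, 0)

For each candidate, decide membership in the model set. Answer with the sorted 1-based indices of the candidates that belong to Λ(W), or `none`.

none

With ζ = e^{iπ/4} the internal vectors are ζ^0,ζ^3,ζ^6,ζ^9.
candidate 1: n = (-1, 3, 1, 2) → π⊥ ≈ (-1.707107, +2.535534); max(|x|,|y|,|x±y|/√2) = 3.000000 > 0.8 ⇒ ∉ W
candidate 2: n = (-1, 1, -1, -1) → π⊥ ≈ (-2.414214, +1.000000); max(|x|,|y|,|x±y|/√2) = 2.414214 > 0.8 ⇒ ∉ W
candidate 3: n = (1, 1, 2, 0) → π⊥ ≈ (+0.292893, -1.292893); max(|x|,|y|,|x±y|/√2) = 1.292893 > 0.8 ⇒ ∉ W
candidate 4: n = (1, -1, 1, 0) → π⊥ ≈ (+1.707107, -1.707107); max(|x|,|y|,|x±y|/√2) = 2.414214 > 0.8 ⇒ ∉ W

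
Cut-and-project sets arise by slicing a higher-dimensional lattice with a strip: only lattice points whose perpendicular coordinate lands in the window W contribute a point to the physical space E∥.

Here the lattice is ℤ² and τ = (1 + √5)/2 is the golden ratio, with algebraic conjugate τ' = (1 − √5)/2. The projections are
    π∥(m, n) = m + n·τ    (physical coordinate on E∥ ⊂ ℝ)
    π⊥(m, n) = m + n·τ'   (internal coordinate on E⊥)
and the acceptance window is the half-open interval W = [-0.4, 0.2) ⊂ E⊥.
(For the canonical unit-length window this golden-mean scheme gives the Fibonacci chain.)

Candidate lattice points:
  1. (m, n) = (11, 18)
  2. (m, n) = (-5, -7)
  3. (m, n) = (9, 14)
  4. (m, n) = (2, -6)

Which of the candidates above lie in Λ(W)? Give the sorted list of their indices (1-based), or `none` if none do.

1

Numerically τ ≈ 1.618034 and τ' = −1/τ ≈ -0.618034.
[1] lift (11,18): star map gives -0.124612; window check -0.4 ≤ -0.124612 < 0.2 is true → IN Λ
[2] lift (-5,-7): star map gives -0.673762; window check -0.4 ≤ -0.673762 < 0.2 is false → out
[3] lift (9,14): star map gives 0.347524; window check -0.4 ≤ 0.347524 < 0.2 is false → out
[4] lift (2,-6): star map gives 5.708204; window check -0.4 ≤ 5.708204 < 0.2 is false → out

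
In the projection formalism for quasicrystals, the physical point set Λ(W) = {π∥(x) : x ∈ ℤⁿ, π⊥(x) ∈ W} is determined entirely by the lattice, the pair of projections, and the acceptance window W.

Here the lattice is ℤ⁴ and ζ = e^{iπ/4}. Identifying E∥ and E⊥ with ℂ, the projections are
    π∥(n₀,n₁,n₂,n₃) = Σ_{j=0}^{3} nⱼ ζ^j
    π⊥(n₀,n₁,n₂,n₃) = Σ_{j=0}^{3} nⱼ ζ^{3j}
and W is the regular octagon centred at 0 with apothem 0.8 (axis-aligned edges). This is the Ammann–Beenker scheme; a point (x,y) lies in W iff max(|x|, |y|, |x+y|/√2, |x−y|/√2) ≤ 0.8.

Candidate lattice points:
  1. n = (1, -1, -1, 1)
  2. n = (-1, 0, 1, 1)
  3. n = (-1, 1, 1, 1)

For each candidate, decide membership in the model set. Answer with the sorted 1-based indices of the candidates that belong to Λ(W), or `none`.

2

π⊥(n) = n₀ + n₁ζ³ + n₂ζ⁶ + n₃ζ⁹ where ζ = e^{iπ/4}.
#1 (1, -1, -1, 1): internal (2.41421, 1.00000); octagon support 2.41421 vs apothem 0.8 → ∉ W
#2 (-1, 0, 1, 1): internal (-0.29289, -0.29289); octagon support 0.41421 vs apothem 0.8 → ∈ W
#3 (-1, 1, 1, 1): internal (-1.00000, 0.41421); octagon support 1.00000 vs apothem 0.8 → ∉ W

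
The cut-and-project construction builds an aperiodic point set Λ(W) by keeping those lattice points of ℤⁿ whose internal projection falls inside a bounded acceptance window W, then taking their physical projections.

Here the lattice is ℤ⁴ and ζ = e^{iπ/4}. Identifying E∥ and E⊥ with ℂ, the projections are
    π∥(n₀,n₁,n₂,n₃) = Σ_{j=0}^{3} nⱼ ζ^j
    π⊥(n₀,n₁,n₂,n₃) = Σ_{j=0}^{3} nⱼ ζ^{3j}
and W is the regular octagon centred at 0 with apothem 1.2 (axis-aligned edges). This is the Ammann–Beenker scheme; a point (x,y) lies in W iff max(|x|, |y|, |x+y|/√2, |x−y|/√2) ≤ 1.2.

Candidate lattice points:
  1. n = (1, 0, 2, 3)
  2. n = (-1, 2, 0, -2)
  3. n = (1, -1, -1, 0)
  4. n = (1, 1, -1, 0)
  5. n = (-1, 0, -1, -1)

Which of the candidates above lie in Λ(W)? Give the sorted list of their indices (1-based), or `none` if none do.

π⊥(n) = n₀ + n₁ζ³ + n₂ζ⁶ + n₃ζ⁹ where ζ = e^{iπ/4}.
candidate 1: n = (1, 0, 2, 3) → π⊥ ≈ (+3.12132, +0.12132); max(|x|,|y|,|x±y|/√2) = 3.12132 > 1.2 ⇒ ∉ W
candidate 2: n = (-1, 2, 0, -2) → π⊥ ≈ (-3.82843, +0.00000); max(|x|,|y|,|x±y|/√2) = 3.82843 > 1.2 ⇒ ∉ W
candidate 3: n = (1, -1, -1, 0) → π⊥ ≈ (+1.70711, +0.29289); max(|x|,|y|,|x±y|/√2) = 1.70711 > 1.2 ⇒ ∉ W
candidate 4: n = (1, 1, -1, 0) → π⊥ ≈ (+0.29289, +1.70711); max(|x|,|y|,|x±y|/√2) = 1.70711 > 1.2 ⇒ ∉ W
candidate 5: n = (-1, 0, -1, -1) → π⊥ ≈ (-1.70711, +0.29289); max(|x|,|y|,|x±y|/√2) = 1.70711 > 1.2 ⇒ ∉ W

none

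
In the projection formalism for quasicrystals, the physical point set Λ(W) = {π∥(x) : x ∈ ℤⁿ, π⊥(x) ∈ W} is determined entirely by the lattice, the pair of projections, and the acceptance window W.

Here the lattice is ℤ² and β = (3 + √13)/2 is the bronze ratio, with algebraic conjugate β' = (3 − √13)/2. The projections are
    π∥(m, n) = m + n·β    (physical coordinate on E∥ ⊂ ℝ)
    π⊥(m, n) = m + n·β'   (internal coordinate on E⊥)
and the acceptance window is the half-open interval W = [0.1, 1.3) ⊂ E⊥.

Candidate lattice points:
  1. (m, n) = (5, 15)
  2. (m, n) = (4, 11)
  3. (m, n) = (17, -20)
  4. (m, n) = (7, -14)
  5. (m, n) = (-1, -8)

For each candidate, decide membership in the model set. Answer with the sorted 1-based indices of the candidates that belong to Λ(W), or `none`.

1, 2

β' = (3−√13)/2 ≈ -0.30278.
#1 (5,15): internal coord 5 + (15)·β' = +0.45837; +0.45837 ∈ [0.1, 1.3) → IN Λ
#2 (4,11): internal coord 4 + (11)·β' = +0.66947; +0.66947 ∈ [0.1, 1.3) → IN Λ
#3 (17,-20): internal coord 17 + (-20)·β' = +23.05551; +23.05551 ∉ [0.1, 1.3) → out
#4 (7,-14): internal coord 7 + (-14)·β' = +11.23886; +11.23886 ∉ [0.1, 1.3) → out
#5 (-1,-8): internal coord -1 + (-8)·β' = +1.42221; +1.42221 ∉ [0.1, 1.3) → out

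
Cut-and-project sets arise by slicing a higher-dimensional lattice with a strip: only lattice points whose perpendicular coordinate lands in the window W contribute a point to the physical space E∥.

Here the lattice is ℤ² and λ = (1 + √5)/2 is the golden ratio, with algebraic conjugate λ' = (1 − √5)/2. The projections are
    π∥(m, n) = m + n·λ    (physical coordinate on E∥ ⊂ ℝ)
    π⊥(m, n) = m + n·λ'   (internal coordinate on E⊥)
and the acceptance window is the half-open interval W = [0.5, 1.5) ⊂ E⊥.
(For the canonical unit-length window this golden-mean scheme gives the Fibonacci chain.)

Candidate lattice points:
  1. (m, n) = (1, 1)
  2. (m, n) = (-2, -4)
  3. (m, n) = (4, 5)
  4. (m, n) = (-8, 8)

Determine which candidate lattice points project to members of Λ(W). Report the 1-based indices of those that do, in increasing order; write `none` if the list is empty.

3

Numerically λ ≈ 1.6180 and λ' = −1/λ ≈ -0.6180.
#1 (1,1): internal coord 1 + (1)·λ' = +0.3820; +0.3820 ∉ [0.5, 1.5) → out
#2 (-2,-4): internal coord -2 + (-4)·λ' = +0.4721; +0.4721 ∉ [0.5, 1.5) → out
#3 (4,5): internal coord 4 + (5)·λ' = +0.9098; +0.9098 ∈ [0.5, 1.5) → IN Λ
#4 (-8,8): internal coord -8 + (8)·λ' = -12.9443; -12.9443 ∉ [0.5, 1.5) → out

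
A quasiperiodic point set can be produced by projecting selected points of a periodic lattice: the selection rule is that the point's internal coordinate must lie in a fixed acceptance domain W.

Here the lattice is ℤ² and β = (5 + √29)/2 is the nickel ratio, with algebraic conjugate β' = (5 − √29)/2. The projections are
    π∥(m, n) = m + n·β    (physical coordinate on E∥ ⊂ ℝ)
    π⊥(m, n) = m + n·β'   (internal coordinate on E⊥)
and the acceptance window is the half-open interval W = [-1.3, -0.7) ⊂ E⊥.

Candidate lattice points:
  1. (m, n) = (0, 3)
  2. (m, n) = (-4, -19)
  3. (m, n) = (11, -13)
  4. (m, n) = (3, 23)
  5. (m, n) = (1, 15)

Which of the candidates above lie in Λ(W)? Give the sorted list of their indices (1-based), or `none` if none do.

β' = (5−√29)/2 ≈ -0.19258.
candidate 1: (m,n)=(0,3) → π∥ = 0+3·β ≈ 15.57775, π⊥ = 0+3·β' ≈ -0.57775 ∉ [-1.3, -0.7) ⇒ out
candidate 2: (m,n)=(-4,-19) → π∥ = -4-19·β ≈ -102.65907, π⊥ = -4-19·β' ≈ -0.34093 ∉ [-1.3, -0.7) ⇒ out
candidate 3: (m,n)=(11,-13) → π∥ = 11-13·β ≈ -56.50357, π⊥ = 11-13·β' ≈ 13.50357 ∉ [-1.3, -0.7) ⇒ out
candidate 4: (m,n)=(3,23) → π∥ = 3+23·β ≈ 122.42940, π⊥ = 3+23·β' ≈ -1.42940 ∉ [-1.3, -0.7) ⇒ out
candidate 5: (m,n)=(1,15) → π∥ = 1+15·β ≈ 78.88874, π⊥ = 1+15·β' ≈ -1.88874 ∉ [-1.3, -0.7) ⇒ out

none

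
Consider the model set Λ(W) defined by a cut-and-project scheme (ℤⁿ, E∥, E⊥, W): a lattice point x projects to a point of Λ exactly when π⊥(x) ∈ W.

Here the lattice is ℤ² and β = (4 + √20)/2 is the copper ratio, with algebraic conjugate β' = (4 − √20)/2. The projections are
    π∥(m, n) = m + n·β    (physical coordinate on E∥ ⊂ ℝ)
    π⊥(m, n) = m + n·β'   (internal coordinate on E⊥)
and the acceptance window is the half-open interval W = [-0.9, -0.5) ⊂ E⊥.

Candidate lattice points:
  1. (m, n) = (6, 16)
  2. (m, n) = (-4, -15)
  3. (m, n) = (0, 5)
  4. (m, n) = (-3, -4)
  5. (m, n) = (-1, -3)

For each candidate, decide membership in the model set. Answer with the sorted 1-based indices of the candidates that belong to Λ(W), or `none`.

β' = (4−√20)/2 ≈ -0.23607.
candidate 1: (m,n)=(6,16) → π∥ = 6+16·β ≈ 73.77709, π⊥ = 6+16·β' ≈ 2.22291 ∉ [-0.9, -0.5) ⇒ out
candidate 2: (m,n)=(-4,-15) → π∥ = -4-15·β ≈ -67.54102, π⊥ = -4-15·β' ≈ -0.45898 ∉ [-0.9, -0.5) ⇒ out
candidate 3: (m,n)=(0,5) → π∥ = 0+5·β ≈ 21.18034, π⊥ = 0+5·β' ≈ -1.18034 ∉ [-0.9, -0.5) ⇒ out
candidate 4: (m,n)=(-3,-4) → π∥ = -3-4·β ≈ -19.94427, π⊥ = -3-4·β' ≈ -2.05573 ∉ [-0.9, -0.5) ⇒ out
candidate 5: (m,n)=(-1,-3) → π∥ = -1-3·β ≈ -13.70820, π⊥ = -1-3·β' ≈ -0.29180 ∉ [-0.9, -0.5) ⇒ out

none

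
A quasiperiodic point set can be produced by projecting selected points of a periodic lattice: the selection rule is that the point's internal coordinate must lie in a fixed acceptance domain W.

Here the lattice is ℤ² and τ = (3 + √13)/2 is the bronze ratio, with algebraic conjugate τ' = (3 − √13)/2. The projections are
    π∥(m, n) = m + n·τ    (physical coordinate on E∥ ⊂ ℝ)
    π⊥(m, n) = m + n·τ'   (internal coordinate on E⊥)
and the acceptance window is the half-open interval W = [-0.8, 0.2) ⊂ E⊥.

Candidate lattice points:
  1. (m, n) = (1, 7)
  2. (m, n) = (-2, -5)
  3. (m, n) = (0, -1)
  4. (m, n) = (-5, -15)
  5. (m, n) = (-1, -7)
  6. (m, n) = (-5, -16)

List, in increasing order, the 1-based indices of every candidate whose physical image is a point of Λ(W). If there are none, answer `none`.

2, 4, 6

τ' = (3−√13)/2 ≈ -0.302776.
#1 (1,7): internal coord 1 + (7)·τ' = -1.119429; -1.119429 ∉ [-0.8, 0.2) → out
#2 (-2,-5): internal coord -2 + (-5)·τ' = -0.486122; -0.486122 ∈ [-0.8, 0.2) → IN Λ
#3 (0,-1): internal coord 0 + (-1)·τ' = +0.302776; +0.302776 ∉ [-0.8, 0.2) → out
#4 (-5,-15): internal coord -5 + (-15)·τ' = -0.458365; -0.458365 ∈ [-0.8, 0.2) → IN Λ
#5 (-1,-7): internal coord -1 + (-7)·τ' = +1.119429; +1.119429 ∉ [-0.8, 0.2) → out
#6 (-5,-16): internal coord -5 + (-16)·τ' = -0.155590; -0.155590 ∈ [-0.8, 0.2) → IN Λ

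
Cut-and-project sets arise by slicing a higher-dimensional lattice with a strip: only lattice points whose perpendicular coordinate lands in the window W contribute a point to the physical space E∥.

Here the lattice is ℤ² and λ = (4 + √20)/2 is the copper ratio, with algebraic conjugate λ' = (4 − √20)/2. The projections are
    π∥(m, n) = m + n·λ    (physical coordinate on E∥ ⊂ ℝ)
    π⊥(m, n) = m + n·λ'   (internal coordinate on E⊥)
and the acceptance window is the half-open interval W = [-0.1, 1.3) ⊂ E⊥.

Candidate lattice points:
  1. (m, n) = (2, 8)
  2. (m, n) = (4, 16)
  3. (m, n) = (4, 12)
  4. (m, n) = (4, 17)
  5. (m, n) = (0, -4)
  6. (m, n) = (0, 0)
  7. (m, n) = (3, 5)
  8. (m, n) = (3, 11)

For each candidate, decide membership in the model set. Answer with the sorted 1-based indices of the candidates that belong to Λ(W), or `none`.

1, 2, 3, 4, 5, 6, 8

λ' = (4−√20)/2 ≈ -0.23607.
candidate 1: (m,n)=(2,8) → π∥ = 2+8·λ ≈ 35.88854, π⊥ = 2+8·λ' ≈ 0.11146 ∈ [-0.1, 1.3) ⇒ IN Λ
candidate 2: (m,n)=(4,16) → π∥ = 4+16·λ ≈ 71.77709, π⊥ = 4+16·λ' ≈ 0.22291 ∈ [-0.1, 1.3) ⇒ IN Λ
candidate 3: (m,n)=(4,12) → π∥ = 4+12·λ ≈ 54.83282, π⊥ = 4+12·λ' ≈ 1.16718 ∈ [-0.1, 1.3) ⇒ IN Λ
candidate 4: (m,n)=(4,17) → π∥ = 4+17·λ ≈ 76.01316, π⊥ = 4+17·λ' ≈ -0.01316 ∈ [-0.1, 1.3) ⇒ IN Λ
candidate 5: (m,n)=(0,-4) → π∥ = 0-4·λ ≈ -16.94427, π⊥ = 0-4·λ' ≈ 0.94427 ∈ [-0.1, 1.3) ⇒ IN Λ
candidate 6: (m,n)=(0,0) → π∥ = 0+0·λ ≈ 0.00000, π⊥ = 0+0·λ' ≈ 0.00000 ∈ [-0.1, 1.3) ⇒ IN Λ
candidate 7: (m,n)=(3,5) → π∥ = 3+5·λ ≈ 24.18034, π⊥ = 3+5·λ' ≈ 1.81966 ∉ [-0.1, 1.3) ⇒ out
candidate 8: (m,n)=(3,11) → π∥ = 3+11·λ ≈ 49.59675, π⊥ = 3+11·λ' ≈ 0.40325 ∈ [-0.1, 1.3) ⇒ IN Λ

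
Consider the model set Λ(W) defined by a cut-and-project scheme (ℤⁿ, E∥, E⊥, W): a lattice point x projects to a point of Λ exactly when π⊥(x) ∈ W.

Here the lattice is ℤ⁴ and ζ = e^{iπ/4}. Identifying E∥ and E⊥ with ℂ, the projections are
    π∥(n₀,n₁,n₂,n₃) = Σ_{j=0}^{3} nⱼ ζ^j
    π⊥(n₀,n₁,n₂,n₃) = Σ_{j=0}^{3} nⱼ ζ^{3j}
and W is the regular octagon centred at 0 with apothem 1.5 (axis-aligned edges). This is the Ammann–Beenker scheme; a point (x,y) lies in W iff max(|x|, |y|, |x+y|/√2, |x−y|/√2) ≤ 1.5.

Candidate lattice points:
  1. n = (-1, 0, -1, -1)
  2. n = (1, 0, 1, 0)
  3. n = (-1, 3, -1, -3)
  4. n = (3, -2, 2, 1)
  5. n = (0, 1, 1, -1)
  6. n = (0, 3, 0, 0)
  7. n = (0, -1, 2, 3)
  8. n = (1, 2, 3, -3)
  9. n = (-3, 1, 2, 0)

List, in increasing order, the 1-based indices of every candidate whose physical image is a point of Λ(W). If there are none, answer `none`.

2

With ζ = e^{iπ/4} the internal vectors are ζ^0,ζ^3,ζ^6,ζ^9.
#1 (-1, 0, -1, -1): internal (-1.707107, 0.292893); octagon support 1.707107 vs apothem 1.5 → ∉ W
#2 (1, 0, 1, 0): internal (1.000000, -1.000000); octagon support 1.414214 vs apothem 1.5 → ∈ W
#3 (-1, 3, -1, -3): internal (-5.242641, 1.000000); octagon support 5.242641 vs apothem 1.5 → ∉ W
#4 (3, -2, 2, 1): internal (5.121320, -2.707107); octagon support 5.535534 vs apothem 1.5 → ∉ W
#5 (0, 1, 1, -1): internal (-1.414214, -1.000000); octagon support 1.707107 vs apothem 1.5 → ∉ W
#6 (0, 3, 0, 0): internal (-2.121320, 2.121320); octagon support 3.000000 vs apothem 1.5 → ∉ W
#7 (0, -1, 2, 3): internal (2.828427, -0.585786); octagon support 2.828427 vs apothem 1.5 → ∉ W
#8 (1, 2, 3, -3): internal (-2.535534, -3.707107); octagon support 4.414214 vs apothem 1.5 → ∉ W
#9 (-3, 1, 2, 0): internal (-3.707107, -1.292893); octagon support 3.707107 vs apothem 1.5 → ∉ W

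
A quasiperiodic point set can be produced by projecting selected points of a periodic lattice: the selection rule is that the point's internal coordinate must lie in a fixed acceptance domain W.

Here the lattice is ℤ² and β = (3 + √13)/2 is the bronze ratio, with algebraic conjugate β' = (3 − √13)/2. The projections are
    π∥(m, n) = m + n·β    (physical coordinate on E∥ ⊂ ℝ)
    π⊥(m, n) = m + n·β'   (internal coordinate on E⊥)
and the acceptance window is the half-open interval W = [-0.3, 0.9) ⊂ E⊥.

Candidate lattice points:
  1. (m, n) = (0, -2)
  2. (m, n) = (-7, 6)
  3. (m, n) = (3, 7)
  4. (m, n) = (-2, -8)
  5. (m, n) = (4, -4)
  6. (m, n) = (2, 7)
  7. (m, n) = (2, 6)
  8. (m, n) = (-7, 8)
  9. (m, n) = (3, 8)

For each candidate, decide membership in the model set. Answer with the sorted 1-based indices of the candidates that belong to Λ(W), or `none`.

Compute β' = (3−√13)/2 = -0.30278, so π⊥(m,n) = m -0.30278·n.
candidate 1: (m,n)=(0,-2) → π∥ = 0-2·β ≈ -6.60555, π⊥ = 0-2·β' ≈ 0.60555 ∈ [-0.3, 0.9) ⇒ IN Λ
candidate 2: (m,n)=(-7,6) → π∥ = -7+6·β ≈ 12.81665, π⊥ = -7+6·β' ≈ -8.81665 ∉ [-0.3, 0.9) ⇒ out
candidate 3: (m,n)=(3,7) → π∥ = 3+7·β ≈ 26.11943, π⊥ = 3+7·β' ≈ 0.88057 ∈ [-0.3, 0.9) ⇒ IN Λ
candidate 4: (m,n)=(-2,-8) → π∥ = -2-8·β ≈ -28.42221, π⊥ = -2-8·β' ≈ 0.42221 ∈ [-0.3, 0.9) ⇒ IN Λ
candidate 5: (m,n)=(4,-4) → π∥ = 4-4·β ≈ -9.21110, π⊥ = 4-4·β' ≈ 5.21110 ∉ [-0.3, 0.9) ⇒ out
candidate 6: (m,n)=(2,7) → π∥ = 2+7·β ≈ 25.11943, π⊥ = 2+7·β' ≈ -0.11943 ∈ [-0.3, 0.9) ⇒ IN Λ
candidate 7: (m,n)=(2,6) → π∥ = 2+6·β ≈ 21.81665, π⊥ = 2+6·β' ≈ 0.18335 ∈ [-0.3, 0.9) ⇒ IN Λ
candidate 8: (m,n)=(-7,8) → π∥ = -7+8·β ≈ 19.42221, π⊥ = -7+8·β' ≈ -9.42221 ∉ [-0.3, 0.9) ⇒ out
candidate 9: (m,n)=(3,8) → π∥ = 3+8·β ≈ 29.42221, π⊥ = 3+8·β' ≈ 0.57779 ∈ [-0.3, 0.9) ⇒ IN Λ

1, 3, 4, 6, 7, 9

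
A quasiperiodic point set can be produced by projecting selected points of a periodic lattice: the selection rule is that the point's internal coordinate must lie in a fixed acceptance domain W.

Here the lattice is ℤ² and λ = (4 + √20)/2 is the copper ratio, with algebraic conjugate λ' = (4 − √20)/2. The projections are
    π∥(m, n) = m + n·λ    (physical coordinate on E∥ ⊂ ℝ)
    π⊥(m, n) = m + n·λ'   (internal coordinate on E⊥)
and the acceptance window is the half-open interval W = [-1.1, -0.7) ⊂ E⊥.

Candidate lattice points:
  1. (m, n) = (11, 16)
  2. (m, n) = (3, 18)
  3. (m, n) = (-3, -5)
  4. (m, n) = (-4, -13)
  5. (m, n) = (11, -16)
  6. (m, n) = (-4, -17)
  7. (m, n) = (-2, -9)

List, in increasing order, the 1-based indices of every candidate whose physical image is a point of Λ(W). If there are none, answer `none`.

4

Numerically λ ≈ 4.2361 and λ' = −1/λ ≈ -0.2361.
#1 (11,16): internal coord 11 + (16)·λ' = +7.2229; +7.2229 ∉ [-1.1, -0.7) → out
#2 (3,18): internal coord 3 + (18)·λ' = -1.2492; -1.2492 ∉ [-1.1, -0.7) → out
#3 (-3,-5): internal coord -3 + (-5)·λ' = -1.8197; -1.8197 ∉ [-1.1, -0.7) → out
#4 (-4,-13): internal coord -4 + (-13)·λ' = -0.9311; -0.9311 ∈ [-1.1, -0.7) → IN Λ
#5 (11,-16): internal coord 11 + (-16)·λ' = +14.7771; +14.7771 ∉ [-1.1, -0.7) → out
#6 (-4,-17): internal coord -4 + (-17)·λ' = +0.0132; +0.0132 ∉ [-1.1, -0.7) → out
#7 (-2,-9): internal coord -2 + (-9)·λ' = +0.1246; +0.1246 ∉ [-1.1, -0.7) → out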